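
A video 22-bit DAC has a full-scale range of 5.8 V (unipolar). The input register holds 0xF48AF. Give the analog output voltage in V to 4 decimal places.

1.3851 V

LSB = 5.8 V / 2^22 = 1.38 µV.
Code 0xF48AF = 1001647 decimal.
V_out = 0 + 1001647 × 1.38283e-06 V = 1.38511 V.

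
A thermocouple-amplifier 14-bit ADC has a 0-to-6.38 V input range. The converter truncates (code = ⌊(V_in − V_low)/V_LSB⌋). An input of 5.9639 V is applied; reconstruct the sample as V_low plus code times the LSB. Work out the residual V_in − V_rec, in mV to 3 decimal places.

0.173 mV

Step size: 6.38 V ÷ 2^14 = 389.40 µV.
Scaled input = 15315.4448 LSBs, so code = 15315.
V_rec = 0 + 15315·0.000389404 = 5.9637268 V.
Error = 5.9639 − 5.9637268 = 0.000173193 V = 0.173 mV.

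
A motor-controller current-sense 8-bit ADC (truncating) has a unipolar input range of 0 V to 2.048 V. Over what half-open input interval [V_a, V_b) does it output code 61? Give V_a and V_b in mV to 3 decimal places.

LSB = 2.048/2^8 = 8.000 mV.
V_a = V_low + 61·LSB = 0.488 V; V_b = V_low + 62·LSB = 0.496 V.

[488.000 mV, 496.000 mV)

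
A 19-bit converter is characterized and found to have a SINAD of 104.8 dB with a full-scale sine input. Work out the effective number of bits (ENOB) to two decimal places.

ENOB = (SINAD − 1.76) / 6.02 = (104.8 − 1.76)/6.02 = 17.116.

17.12 bits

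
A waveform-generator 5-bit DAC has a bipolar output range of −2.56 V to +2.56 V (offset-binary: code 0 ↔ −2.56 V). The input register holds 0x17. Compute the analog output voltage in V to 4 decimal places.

LSB = 5.12 V / 2^5 = 160.000 mV.
Code 0x17 = 23 decimal.
V_out = (−2.56) + 23 × 0.16 V = 1.12 V.

1.1200 V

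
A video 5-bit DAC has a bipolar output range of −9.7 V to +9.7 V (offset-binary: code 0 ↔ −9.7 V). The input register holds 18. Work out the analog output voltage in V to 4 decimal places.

LSB = 19.4 V / 2^5 = 0.6062 V.
V_out = (−9.7) + 18 × 0.60625 V = 1.2125 V.

1.2125 V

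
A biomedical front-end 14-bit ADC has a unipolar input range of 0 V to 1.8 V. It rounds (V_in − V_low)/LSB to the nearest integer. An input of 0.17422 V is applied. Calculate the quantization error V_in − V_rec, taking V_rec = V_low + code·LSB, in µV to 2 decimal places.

One LSB is 1.8 V / 16384 = 109.86 µV.
(0.17422 − 0)/0.000109863 = 1585.7892; round gives code 1586.
Reconstructed: 0.17424316 V.
Difference: -2.31641e-05 V → -23.16 µV.

-23.16 µV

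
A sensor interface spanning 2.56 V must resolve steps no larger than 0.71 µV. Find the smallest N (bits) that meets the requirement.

22 bits

Number of steps required ≥ 2.56 V / 0.71 µV = 3605633.80.
Need 2^N ≥ 3605633.80; 2^21 = 2097152, 2^22 = 4194304.
Minimum N = 22.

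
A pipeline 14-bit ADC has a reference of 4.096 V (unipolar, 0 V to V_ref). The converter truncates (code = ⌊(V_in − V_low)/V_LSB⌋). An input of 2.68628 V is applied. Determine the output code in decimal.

code 10745

LSB = 4.096 V / 16384 = 250.00 µV.
Input sits at 10745.120 steps above V_low.
⌊·⌋(10745.120) = 10745.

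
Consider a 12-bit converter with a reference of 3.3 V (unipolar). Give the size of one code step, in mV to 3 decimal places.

0.806 mV

Full-scale span = 3.3 V.
LSB = 3.3 / 2^12 = 3.3 / 4096 = 0.000805664 V = 0.806 mV.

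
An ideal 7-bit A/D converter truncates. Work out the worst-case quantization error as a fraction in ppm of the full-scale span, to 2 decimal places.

7812.50 ppm

Truncating → worst-case error = 1 LSB = V_FS/2^7, so 1e+06/128 = 7812.5 ppm of full scale.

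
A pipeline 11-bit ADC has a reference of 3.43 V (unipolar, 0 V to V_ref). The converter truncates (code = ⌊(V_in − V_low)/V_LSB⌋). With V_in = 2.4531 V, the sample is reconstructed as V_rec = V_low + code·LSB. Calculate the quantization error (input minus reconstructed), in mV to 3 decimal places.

1.186 mV

LSB = 3.43/2^11 = 1.675 mV.
Scaled input = 1464.7081 LSBs, so code = 1464.
V_rec = 0 + 1464·0.0016748 = 2.4519141 V.
Error = 2.4531 − 2.4519141 = 0.00118594 V = 1.186 mV.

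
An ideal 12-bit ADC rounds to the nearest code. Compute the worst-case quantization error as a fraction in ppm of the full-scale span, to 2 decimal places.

Rounding → worst-case error = ½ LSB = V_FS/2^13, so 1e+06/8192 = 122.07 ppm of full scale.

122.07 ppm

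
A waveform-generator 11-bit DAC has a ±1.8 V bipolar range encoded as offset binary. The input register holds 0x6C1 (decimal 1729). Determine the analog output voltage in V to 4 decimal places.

1.2393 V

LSB = 3.6 V / 2^11 = 1.758 mV.
Code 0x6C1 = 1729 decimal.
V_out = (−1.8) + 1729 × 0.00175781 V = 1.23926 V.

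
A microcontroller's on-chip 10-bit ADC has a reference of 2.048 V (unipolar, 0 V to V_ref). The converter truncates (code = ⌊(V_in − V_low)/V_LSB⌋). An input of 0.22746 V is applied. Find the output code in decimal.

code 113

With 1024 levels over 2.048 V, one step is 2.000 mV.
(0.22746 − 0) / 0.002 = 113.730 LSBs.
Floor → code 113.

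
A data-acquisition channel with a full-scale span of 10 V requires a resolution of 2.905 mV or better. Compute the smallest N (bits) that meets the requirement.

12 bits

Number of steps required ≥ 10 V / 2.905 mV = 3442.34.
Need 2^N ≥ 3442.34; 2^11 = 2048, 2^12 = 4096.
Minimum N = 12.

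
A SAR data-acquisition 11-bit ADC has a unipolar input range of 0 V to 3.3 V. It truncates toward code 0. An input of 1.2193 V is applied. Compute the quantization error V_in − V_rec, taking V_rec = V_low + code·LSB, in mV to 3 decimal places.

LSB = 3.3/2^11 = 1.611 mV.
Scaled input = 756.7050 LSBs, so code = 756.
V_rec = 0 + 756·0.00161133 = 1.2181641 V.
Difference: 0.00113594 V → 1.136 mV.

1.136 mV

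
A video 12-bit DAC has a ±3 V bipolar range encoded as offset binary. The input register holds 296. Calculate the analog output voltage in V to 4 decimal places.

LSB = 6 V / 2^12 = 1.465 mV.
V_out = (−3) + 296 × 0.00146484 V = -2.56641 V.

-2.5664 V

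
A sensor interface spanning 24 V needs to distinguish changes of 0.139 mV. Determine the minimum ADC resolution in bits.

18 bits

Number of steps required ≥ 24 V / 0.139 mV = 172661.87.
Need 2^N ≥ 172661.87; 2^17 = 131072, 2^18 = 262144.
Minimum N = 18.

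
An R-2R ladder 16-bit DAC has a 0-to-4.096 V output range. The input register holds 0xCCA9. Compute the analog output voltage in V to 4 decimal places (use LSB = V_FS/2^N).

3.2746 V

LSB = 4.096 V / 2^16 = 62.50 µV.
Code 0xCCA9 = 52393 decimal.
V_out = 0 + 52393 × 6.25e-05 V = 3.27456 V.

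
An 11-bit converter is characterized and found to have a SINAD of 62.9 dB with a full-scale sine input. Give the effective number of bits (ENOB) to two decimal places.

ENOB = (SINAD − 1.76) / 6.02 = (62.9 − 1.76)/6.02 = 10.156.

10.16 bits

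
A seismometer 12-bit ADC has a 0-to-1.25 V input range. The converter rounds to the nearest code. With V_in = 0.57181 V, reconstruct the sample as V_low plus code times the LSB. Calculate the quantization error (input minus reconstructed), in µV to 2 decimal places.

-89.41 µV

One LSB is 1.25 V / 4096 = 305.18 µV.
Scaled input = 1873.7070 LSBs, so code = 1874.
Reconstructed: 0.57189941 V.
V_in − V_rec = -8.94141e-05 V = -89.41 µV.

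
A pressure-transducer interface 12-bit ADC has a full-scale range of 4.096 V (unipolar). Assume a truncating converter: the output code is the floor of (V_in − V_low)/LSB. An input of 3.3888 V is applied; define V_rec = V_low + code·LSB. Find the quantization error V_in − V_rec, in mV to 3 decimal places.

LSB = 4.096/2^12 = 1.000 mV.
(V_in − V_low)/LSB = (3.3888 − 0)/0.001 = 3388.8000 → code 3388 (floor).
Code 3388 maps back to 0 + 3388×0.001 V = 3.388 V.
V_in − V_rec = 0.0008 V = 0.800 mV.

0.800 mV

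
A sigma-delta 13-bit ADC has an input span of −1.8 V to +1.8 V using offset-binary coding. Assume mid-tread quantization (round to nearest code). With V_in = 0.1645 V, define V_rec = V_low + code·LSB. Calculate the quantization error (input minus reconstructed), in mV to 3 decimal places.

0.145 mV

One LSB is 3.6 V / 8192 = 439.45 µV.
(V_in − V_low)/LSB = (0.1645 − (−1.8))/0.000439453 = 4470.3289 → code 4470 (round).
Reconstructed: 0.16435547 V.
V_in − V_rec = 0.000144531 V = 0.145 mV.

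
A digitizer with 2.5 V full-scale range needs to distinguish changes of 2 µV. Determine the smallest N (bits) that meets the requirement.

21 bits

Number of steps required ≥ 2.5 V / 2 µV = 1250000.00.
Need 2^N ≥ 1250000.00; 2^20 = 1048576, 2^21 = 2097152.
Minimum N = 21.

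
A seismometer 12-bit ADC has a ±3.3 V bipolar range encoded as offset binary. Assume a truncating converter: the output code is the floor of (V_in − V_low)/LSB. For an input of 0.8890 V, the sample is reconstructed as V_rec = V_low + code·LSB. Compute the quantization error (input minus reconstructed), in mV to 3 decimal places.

1.158 mV

One LSB is 6.6 V / 4096 = 1.611 mV.
Scaled input = 2599.7188 LSBs, so code = 2599.
Reconstructed: 0.8878418 V.
Difference: 0.0011582 V → 1.158 mV.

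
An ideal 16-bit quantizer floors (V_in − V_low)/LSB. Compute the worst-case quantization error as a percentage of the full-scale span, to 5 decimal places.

0.00153 %

Truncating → worst-case error = 1 LSB = V_FS/2^16, so 100/65536 = 0.00152588 % of full scale.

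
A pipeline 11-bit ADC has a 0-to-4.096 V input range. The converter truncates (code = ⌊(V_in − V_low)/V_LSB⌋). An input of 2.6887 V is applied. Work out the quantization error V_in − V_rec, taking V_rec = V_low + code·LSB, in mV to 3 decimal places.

0.700 mV

Step size: 4.096 V ÷ 2^11 = 2.000 mV.
Scaled input = 1344.3500 LSBs, so code = 1344.
V_rec = 0 + 1344·0.002 = 2.688 V.
V_in − V_rec = 0.0007 V = 0.700 mV.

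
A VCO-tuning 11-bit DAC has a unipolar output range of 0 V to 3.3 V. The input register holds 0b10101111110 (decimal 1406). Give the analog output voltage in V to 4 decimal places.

LSB = 3.3 V / 2^11 = 1.611 mV.
Code 0b10101111110 = 1406 decimal.
V_out = 0 + 1406 × 0.00161133 V = 2.26553 V.

2.2655 V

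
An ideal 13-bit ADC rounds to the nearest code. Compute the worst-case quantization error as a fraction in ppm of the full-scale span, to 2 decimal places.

Rounding → worst-case error = ½ LSB = V_FS/2^14, so 1e+06/16384 = 61.0352 ppm of full scale.

61.04 ppm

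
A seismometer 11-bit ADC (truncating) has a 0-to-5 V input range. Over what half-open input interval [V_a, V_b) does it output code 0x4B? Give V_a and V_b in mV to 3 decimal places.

LSB = 5/2^11 = 2.441 mV.
Code 0x4B = 75 decimal.
V_a = V_low + 75·LSB = 0.183105 V; V_b = V_low + 76·LSB = 0.185547 V.

[183.105 mV, 185.547 mV)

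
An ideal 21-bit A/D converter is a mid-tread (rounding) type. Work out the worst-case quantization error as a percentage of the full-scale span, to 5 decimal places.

Rounding → worst-case error = ½ LSB = V_FS/2^22, so 100/4194304 = 2.38419e-05 % of full scale.

0.00002 %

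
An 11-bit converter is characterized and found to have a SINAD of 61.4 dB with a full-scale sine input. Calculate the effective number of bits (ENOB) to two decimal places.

ENOB = (SINAD − 1.76) / 6.02 = (61.4 − 1.76)/6.02 = 9.907.

9.91 bits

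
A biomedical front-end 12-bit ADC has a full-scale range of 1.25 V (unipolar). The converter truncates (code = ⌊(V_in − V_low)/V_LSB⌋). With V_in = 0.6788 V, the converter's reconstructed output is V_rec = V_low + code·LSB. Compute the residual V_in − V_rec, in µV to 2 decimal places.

89.06 µV

One LSB is 1.25 V / 4096 = 305.18 µV.
(0.6788 − 0)/0.000305176 = 2224.2918; ⌊·⌋ gives code 2224.
V_rec = 0 + 2224·0.000305176 = 0.67871094 V.
Error = 0.6788 − 0.67871094 = 8.90625e-05 V = 89.06 µV.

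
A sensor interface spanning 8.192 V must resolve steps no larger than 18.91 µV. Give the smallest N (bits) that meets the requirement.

19 bits

Number of steps required ≥ 8.192 V / 18.91 µV = 433209.94.
Need 2^N ≥ 433209.94; 2^18 = 262144, 2^19 = 524288.
Minimum N = 19.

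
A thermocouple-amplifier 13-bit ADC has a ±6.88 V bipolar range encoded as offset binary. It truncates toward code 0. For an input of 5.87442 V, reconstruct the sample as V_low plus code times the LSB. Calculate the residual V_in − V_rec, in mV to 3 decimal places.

0.553 mV

LSB = 13.76/2^13 = 1.680 mV.
(V_in − V_low)/LSB = (5.87442 − (−6.88))/0.00167969 = 7593.3291 → code 7593 (floor).
V_rec = (−6.88) + 7593·0.00167969 = 5.8738672 V.
Difference: 0.000552813 V → 0.553 mV.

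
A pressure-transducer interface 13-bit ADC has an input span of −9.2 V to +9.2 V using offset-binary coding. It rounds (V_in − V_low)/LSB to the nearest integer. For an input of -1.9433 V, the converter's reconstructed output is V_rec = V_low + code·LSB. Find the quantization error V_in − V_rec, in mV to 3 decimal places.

-0.429 mV

One LSB is 18.4 V / 8192 = 2.246 mV.
(V_in − V_low)/LSB = (-1.9433 − (−9.2))/0.00224609 = 3230.8090 → code 3231 (round).
V_rec = (−9.2) + 3231·0.00224609 = -1.9428711 V.
Error = -1.9433 − (−1.9428711) = -0.000428906 V = -0.429 mV.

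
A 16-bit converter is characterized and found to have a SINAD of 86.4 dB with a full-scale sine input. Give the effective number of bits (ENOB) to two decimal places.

14.06 bits

ENOB = (SINAD − 1.76) / 6.02 = (86.4 − 1.76)/6.02 = 14.060.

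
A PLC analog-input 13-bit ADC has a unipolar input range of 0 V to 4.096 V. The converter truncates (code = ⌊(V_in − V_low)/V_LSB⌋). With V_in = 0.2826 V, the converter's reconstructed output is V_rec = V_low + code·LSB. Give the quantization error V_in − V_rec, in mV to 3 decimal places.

LSB = 4.096/2^13 = 0.500 mV.
(V_in − V_low)/LSB = (0.2826 − 0)/0.0005 = 565.2000 → code 565 (floor).
Code 565 maps back to 0 + 565×0.0005 V = 0.2825 V.
Error = 0.2826 − 0.2825 = 0.0001 V = 0.100 mV.

0.100 mV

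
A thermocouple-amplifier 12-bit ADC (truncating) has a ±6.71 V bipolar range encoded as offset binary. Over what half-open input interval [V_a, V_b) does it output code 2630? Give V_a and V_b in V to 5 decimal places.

[1.90685 V, 1.91012 V)

LSB = 13.42/2^12 = 3.276 mV.
V_a = V_low + 2630·LSB = 1.90685 V; V_b = V_low + 2631·LSB = 1.91012 V.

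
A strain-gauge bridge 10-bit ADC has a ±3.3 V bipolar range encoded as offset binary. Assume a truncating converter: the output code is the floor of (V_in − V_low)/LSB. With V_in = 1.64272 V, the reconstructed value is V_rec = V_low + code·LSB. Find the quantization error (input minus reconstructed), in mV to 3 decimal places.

5.611 mV

LSB = 6.6/2^10 = 6.445 mV.
(V_in − V_low)/LSB = (1.64272 − (−3.3))/0.00644531 = 766.8705 → code 766 (floor).
Code 766 maps back to (−3.3) + 766×0.00644531 V = 1.6371094 V.
Error = 1.64272 − 1.6371094 = 0.00561063 V = 5.611 mV.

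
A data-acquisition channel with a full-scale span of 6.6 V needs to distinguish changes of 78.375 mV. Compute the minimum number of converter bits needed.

7 bits

Number of steps required ≥ 6.6 V / 78.375 mV = 84.21.
Need 2^N ≥ 84.21; 2^6 = 64, 2^7 = 128.
Minimum N = 7.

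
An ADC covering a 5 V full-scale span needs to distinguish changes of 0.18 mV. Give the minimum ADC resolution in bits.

Number of steps required ≥ 5 V / 0.18 mV = 27777.78.
Need 2^N ≥ 27777.78; 2^14 = 16384, 2^15 = 32768.
Minimum N = 15.

15 bits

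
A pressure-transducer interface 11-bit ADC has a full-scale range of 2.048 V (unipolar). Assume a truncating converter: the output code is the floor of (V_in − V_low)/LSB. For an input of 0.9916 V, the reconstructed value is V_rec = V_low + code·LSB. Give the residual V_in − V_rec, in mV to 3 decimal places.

Step size: 2.048 V ÷ 2^11 = 1.000 mV.
(V_in − V_low)/LSB = (0.9916 − 0)/0.001 = 991.6000 → code 991 (floor).
Code 991 maps back to 0 + 991×0.001 V = 0.991 V.
Error = 0.9916 − 0.991 = 0.0006 V = 0.600 mV.

0.600 mV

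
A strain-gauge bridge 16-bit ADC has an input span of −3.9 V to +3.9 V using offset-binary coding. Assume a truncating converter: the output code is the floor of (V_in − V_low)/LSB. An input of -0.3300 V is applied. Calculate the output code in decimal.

LSB = 7.8 V / 65536 = 119.02 µV.
(V_in − V_low)/LSB = (-0.3300 − (−3.9)) / 0.000119019 = 29995.323.
So the output code is 29995.

code 29995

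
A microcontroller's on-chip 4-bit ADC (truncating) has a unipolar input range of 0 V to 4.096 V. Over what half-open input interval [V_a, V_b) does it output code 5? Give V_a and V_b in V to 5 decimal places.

[1.28000 V, 1.53600 V)

LSB = 4.096/2^4 = 256.000 mV.
V_a = V_low + 5·LSB = 1.28 V; V_b = V_low + 6·LSB = 1.536 V.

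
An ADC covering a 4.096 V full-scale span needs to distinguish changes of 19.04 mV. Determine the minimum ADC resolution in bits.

8 bits

Number of steps required ≥ 4.096 V / 19.04 mV = 215.13.
Need 2^N ≥ 215.13; 2^7 = 128, 2^8 = 256.
Minimum N = 8.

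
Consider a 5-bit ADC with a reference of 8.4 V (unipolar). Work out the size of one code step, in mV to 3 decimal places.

262.500 mV

Full-scale span = 8.4 V.
LSB = 8.4 / 2^5 = 8.4 / 32 = 0.2625 V = 262.500 mV.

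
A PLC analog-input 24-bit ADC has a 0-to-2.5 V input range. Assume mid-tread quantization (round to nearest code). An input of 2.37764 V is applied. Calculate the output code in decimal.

LSB = 2.5 V / 16777216 = 0.15 µV.
(V_in − V_low)/LSB = (2.37764 − 0) / 1.49012e-07 = 15956071.940.
Round → code 15956072.

code 15956072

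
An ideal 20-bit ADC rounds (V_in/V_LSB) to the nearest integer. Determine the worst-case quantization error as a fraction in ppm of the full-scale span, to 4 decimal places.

0.4768 ppm

Rounding → worst-case error = ½ LSB = V_FS/2^21, so 1e+06/2097152 = 0.476837 ppm of full scale.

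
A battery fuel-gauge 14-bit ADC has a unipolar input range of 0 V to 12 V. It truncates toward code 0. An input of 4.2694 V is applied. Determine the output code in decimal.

With 16384 levels over 12 V, one step is 0.732 mV.
Input sits at 5829.154 steps above V_low.
So the output code is 5829.

code 5829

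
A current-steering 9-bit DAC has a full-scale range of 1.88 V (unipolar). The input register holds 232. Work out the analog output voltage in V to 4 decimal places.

0.8519 V

LSB = 1.88 V / 2^9 = 3.672 mV.
V_out = 0 + 232 × 0.00367187 V = 0.851875 V.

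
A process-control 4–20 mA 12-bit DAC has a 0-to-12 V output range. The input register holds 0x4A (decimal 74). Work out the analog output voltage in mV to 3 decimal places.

216.797 mV

LSB = 12 V / 2^12 = 2.930 mV.
Code 0x4A = 74 decimal.
V_out = 0 + 74 × 0.00292969 V = 0.216797 V.
= 216.797 mV.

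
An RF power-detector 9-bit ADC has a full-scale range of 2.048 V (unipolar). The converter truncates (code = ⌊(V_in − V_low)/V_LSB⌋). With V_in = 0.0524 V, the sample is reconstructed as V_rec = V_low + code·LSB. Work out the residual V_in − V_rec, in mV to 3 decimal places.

0.400 mV

Step size: 2.048 V ÷ 2^9 = 4.000 mV.
(0.0524 − 0)/0.004 = 13.1000; ⌊·⌋ gives code 13.
Code 13 maps back to 0 + 13×0.004 V = 0.052 V.
Error = 0.0524 − 0.052 = 0.0004 V = 0.400 mV.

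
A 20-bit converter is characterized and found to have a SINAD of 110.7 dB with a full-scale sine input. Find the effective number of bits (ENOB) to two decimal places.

ENOB = (SINAD − 1.76) / 6.02 = (110.7 − 1.76)/6.02 = 18.096.

18.10 bits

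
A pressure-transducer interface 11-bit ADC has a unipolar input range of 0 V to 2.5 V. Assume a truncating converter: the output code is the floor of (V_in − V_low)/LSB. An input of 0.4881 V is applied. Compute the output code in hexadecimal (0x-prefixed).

code 0x18F (decimal 399)

Full-scale span = 2.5 V; LSB = 2.5/2^11 = 1.221 mV.
Input sits at 399.852 steps above V_low.
Floor → code 399.
In hexadecimal (0x-prefixed): 0x18F.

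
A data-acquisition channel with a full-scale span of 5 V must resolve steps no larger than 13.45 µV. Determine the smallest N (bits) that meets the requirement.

19 bits

Number of steps required ≥ 5 V / 13.45 µV = 371747.21.
Need 2^N ≥ 371747.21; 2^18 = 262144, 2^19 = 524288.
Minimum N = 19.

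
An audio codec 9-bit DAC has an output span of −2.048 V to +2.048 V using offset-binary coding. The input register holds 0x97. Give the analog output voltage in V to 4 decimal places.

LSB = 4.096 V / 2^9 = 8.000 mV.
Code 0x97 = 151 decimal.
V_out = (−2.048) + 151 × 0.008 V = -0.84 V.

-0.8400 V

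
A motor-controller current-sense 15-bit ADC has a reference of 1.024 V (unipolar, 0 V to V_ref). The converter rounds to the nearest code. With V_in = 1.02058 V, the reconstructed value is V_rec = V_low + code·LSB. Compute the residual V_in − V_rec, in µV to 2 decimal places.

-13.75 µV

One LSB is 1.024 V / 32768 = 31.25 µV.
Scaled input = 32658.5600 LSBs, so code = 32659.
V_rec = 0 + 32659·3.125e-05 = 1.0205937 V.
Difference: -1.375e-05 V → -13.75 µV.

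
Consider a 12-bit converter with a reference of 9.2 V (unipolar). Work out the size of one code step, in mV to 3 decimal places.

2.246 mV

Full-scale span = 9.2 V.
LSB = 9.2 / 2^12 = 9.2 / 4096 = 0.00224609 V = 2.246 mV.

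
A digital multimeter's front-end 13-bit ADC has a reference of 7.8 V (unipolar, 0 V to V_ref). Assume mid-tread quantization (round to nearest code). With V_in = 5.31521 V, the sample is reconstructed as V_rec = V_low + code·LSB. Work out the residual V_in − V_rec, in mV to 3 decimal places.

LSB = 7.8/2^13 = 0.952 mV.
(5.31521 − 0)/0.000952148 = 5582.3334; round gives code 5582.
V_rec = 0 + 5582·0.000952148 = 5.3148926 V.
Difference: 0.000317422 V → 0.317 mV.

0.317 mV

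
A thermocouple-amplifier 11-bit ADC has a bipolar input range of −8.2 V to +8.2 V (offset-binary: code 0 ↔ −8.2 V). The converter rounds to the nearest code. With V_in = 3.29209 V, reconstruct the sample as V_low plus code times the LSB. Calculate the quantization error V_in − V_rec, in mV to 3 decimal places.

One LSB is 16.4 V / 2048 = 8.008 mV.
(3.29209 − (−8.2))/0.00800781 = 1435.1098; round gives code 1435.
V_rec = (−8.2) + 1435·0.00800781 = 3.2912109 V.
Difference: 0.000879062 V → 0.879 mV.

0.879 mV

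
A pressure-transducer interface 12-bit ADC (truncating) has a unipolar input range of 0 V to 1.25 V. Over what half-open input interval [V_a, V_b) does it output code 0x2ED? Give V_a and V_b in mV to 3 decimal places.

[228.577 mV, 228.882 mV)

LSB = 1.25/2^12 = 305.18 µV.
Code 0x2ED = 749 decimal.
V_a = V_low + 749·LSB = 0.228577 V; V_b = V_low + 750·LSB = 0.228882 V.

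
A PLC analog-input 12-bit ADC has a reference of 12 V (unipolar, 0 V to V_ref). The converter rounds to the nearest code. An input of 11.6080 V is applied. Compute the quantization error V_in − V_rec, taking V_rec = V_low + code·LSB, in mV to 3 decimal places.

0.578 mV

One LSB is 12 V / 4096 = 2.930 mV.
(11.6080 − 0)/0.00292969 = 3962.1973; round gives code 3962.
Reconstructed: 11.607422 V.
Difference: 0.000578125 V → 0.578 mV.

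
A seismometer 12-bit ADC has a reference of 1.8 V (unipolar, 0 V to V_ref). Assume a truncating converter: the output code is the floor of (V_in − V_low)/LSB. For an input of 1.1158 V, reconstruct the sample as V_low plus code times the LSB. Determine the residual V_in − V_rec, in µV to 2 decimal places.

Step size: 1.8 V ÷ 2^12 = 439.45 µV.
Scaled input = 2539.0649 LSBs, so code = 2539.
Reconstructed: 1.1157715 V.
V_in − V_rec = 2.85156e-05 V = 28.52 µV.

28.52 µV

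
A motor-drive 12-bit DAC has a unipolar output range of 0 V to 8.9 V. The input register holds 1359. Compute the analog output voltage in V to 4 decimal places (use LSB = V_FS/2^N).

2.9529 V

LSB = 8.9 V / 2^12 = 2.173 mV.
V_out = 0 + 1359 × 0.00217285 V = 2.95291 V.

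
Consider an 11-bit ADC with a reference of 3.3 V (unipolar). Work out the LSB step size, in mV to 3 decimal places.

1.611 mV

Full-scale span = 3.3 V.
LSB = 3.3 / 2^11 = 3.3 / 2048 = 0.00161133 V = 1.611 mV.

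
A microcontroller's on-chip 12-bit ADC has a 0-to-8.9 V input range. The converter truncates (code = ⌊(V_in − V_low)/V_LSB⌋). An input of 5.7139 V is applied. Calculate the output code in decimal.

code 2629

With 4096 levels over 8.9 V, one step is 2.173 mV.
Input sits at 2629.678 steps above V_low.
⌊·⌋(2629.678) = 2629.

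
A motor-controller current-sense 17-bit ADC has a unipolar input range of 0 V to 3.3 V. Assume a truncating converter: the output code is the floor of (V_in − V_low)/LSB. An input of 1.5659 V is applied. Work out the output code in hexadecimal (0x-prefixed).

code 0xF2F3 (decimal 62195)

LSB = 3.3 V / 131072 = 25.18 µV.
Input sits at 62195.650 steps above V_low.
So the output code is 62195.
In hexadecimal (0x-prefixed): 0xF2F3.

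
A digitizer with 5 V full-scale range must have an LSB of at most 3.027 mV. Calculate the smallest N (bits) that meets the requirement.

11 bits

Number of steps required ≥ 5 V / 3.027 mV = 1651.80.
Need 2^N ≥ 1651.80; 2^10 = 1024, 2^11 = 2048.
Minimum N = 11.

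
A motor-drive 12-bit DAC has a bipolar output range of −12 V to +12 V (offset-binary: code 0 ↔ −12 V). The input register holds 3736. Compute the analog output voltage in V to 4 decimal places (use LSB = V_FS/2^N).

LSB = 24 V / 2^12 = 5.859 mV.
V_out = (−12) + 3736 × 0.00585938 V = 9.89062 V.

9.8906 V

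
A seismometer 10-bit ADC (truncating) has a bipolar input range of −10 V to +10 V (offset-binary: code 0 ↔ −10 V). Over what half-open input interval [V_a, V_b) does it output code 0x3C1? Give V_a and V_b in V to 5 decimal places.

LSB = 20/2^10 = 19.531 mV.
Code 0x3C1 = 961 decimal.
V_a = V_low + 961·LSB = 8.76953 V; V_b = V_low + 962·LSB = 8.78906 V.

[8.76953 V, 8.78906 V)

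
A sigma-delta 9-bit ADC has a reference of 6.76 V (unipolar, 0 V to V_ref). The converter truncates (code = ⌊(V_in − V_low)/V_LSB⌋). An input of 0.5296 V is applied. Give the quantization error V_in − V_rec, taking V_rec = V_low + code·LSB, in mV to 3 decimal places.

1.475 mV

One LSB is 6.76 V / 512 = 13.203 mV.
(0.5296 − 0)/0.0132031 = 40.1117; ⌊·⌋ gives code 40.
V_rec = 0 + 40·0.0132031 = 0.528125 V.
Difference: 0.001475 V → 1.475 mV.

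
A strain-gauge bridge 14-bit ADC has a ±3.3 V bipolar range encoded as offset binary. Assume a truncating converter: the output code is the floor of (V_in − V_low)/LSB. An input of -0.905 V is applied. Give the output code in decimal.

With 16384 levels over 6.6 V, one step is 402.83 µV.
(V_in − V_low)/LSB = (-0.905 − (−3.3)) / 0.000402832 = 5945.406.
So the output code is 5945.

code 5945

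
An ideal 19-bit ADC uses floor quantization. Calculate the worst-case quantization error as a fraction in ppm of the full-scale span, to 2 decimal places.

1.91 ppm

Truncating → worst-case error = 1 LSB = V_FS/2^19, so 1e+06/524288 = 1.90735 ppm of full scale.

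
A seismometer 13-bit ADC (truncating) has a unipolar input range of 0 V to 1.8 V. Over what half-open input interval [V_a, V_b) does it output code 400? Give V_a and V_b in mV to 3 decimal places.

[87.891 mV, 88.110 mV)

LSB = 1.8/2^13 = 219.73 µV.
V_a = V_low + 400·LSB = 0.0878906 V; V_b = V_low + 401·LSB = 0.0881104 V.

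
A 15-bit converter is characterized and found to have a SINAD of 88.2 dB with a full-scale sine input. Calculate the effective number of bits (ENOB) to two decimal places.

14.36 bits

ENOB = (SINAD − 1.76) / 6.02 = (88.2 − 1.76)/6.02 = 14.359.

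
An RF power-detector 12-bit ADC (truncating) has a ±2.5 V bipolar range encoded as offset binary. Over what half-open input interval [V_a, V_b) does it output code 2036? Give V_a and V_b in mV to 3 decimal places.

LSB = 5/2^12 = 1.221 mV.
V_a = V_low + 2036·LSB = -0.0146484 V; V_b = V_low + 2037·LSB = -0.0134277 V.

[-14.648 mV, -13.428 mV)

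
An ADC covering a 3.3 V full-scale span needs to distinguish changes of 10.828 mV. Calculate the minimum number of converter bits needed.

Number of steps required ≥ 3.3 V / 10.828 mV = 304.77.
Need 2^N ≥ 304.77; 2^8 = 256, 2^9 = 512.
Minimum N = 9.

9 bits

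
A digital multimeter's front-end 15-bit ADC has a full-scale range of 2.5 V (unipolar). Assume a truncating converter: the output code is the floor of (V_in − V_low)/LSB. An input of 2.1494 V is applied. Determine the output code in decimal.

code 28172

With 32768 levels over 2.5 V, one step is 76.29 µV.
(V_in − V_low)/LSB = (2.1494 − 0) / 7.62939e-05 = 28172.616.
⌊·⌋(28172.616) = 28172.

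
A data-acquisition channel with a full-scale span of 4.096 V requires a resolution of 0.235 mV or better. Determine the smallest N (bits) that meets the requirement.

Number of steps required ≥ 4.096 V / 0.235 mV = 17429.79.
Need 2^N ≥ 17429.79; 2^14 = 16384, 2^15 = 32768.
Minimum N = 15.

15 bits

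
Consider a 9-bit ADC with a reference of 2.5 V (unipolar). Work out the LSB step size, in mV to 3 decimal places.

4.883 mV

Full-scale span = 2.5 V.
LSB = 2.5 / 2^9 = 2.5 / 512 = 0.00488281 V = 4.883 mV.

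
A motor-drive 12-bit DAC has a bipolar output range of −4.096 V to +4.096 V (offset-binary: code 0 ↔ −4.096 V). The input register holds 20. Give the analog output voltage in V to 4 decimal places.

-4.0560 V

LSB = 8.192 V / 2^12 = 2.000 mV.
V_out = (−4.096) + 20 × 0.002 V = -4.056 V.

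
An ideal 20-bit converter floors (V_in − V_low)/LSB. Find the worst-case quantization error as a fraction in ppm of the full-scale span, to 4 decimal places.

Truncating → worst-case error = 1 LSB = V_FS/2^20, so 1e+06/1048576 = 0.953674 ppm of full scale.

0.9537 ppm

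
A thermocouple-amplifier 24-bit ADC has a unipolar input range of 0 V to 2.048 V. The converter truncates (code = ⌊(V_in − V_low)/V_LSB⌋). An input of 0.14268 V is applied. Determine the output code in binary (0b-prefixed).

code 0b100011101010111000010 (decimal 1168834)

Full-scale span = 2.048 V; LSB = 2.048/2^24 = 0.12 µV.
(0.14268 − 0) / 1.2207e-07 = 1168834.560 LSBs.
⌊·⌋(1168834.560) = 1168834.
In binary (0b-prefixed): 0b100011101010111000010.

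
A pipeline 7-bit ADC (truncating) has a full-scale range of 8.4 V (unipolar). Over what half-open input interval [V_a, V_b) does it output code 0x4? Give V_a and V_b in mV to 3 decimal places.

[262.500 mV, 328.125 mV)

LSB = 8.4/2^7 = 65.625 mV.
Code 0x4 = 4 decimal.
V_a = V_low + 4·LSB = 0.2625 V; V_b = V_low + 5·LSB = 0.328125 V.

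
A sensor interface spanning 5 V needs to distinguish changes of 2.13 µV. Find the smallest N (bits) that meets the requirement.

Number of steps required ≥ 5 V / 2.13 µV = 2347417.84.
Need 2^N ≥ 2347417.84; 2^21 = 2097152, 2^22 = 4194304.
Minimum N = 22.

22 bits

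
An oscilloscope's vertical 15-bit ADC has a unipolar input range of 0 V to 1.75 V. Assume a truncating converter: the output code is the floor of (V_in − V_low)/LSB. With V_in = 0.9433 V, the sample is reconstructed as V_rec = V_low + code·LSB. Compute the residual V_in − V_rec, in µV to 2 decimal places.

47.44 µV

One LSB is 1.75 V / 32768 = 53.41 µV.
(0.9433 − 0)/5.34058e-05 = 17662.8882; ⌊·⌋ gives code 17662.
Code 17662 maps back to 0 + 17662×5.34058e-05 V = 0.94325256 V.
V_in − V_rec = 4.74365e-05 V = 47.44 µV.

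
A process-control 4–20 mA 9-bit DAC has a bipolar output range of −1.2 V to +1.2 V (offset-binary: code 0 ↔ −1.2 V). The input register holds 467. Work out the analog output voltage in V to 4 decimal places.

LSB = 2.4 V / 2^9 = 4.688 mV.
V_out = (−1.2) + 467 × 0.0046875 V = 0.989062 V.

0.9891 V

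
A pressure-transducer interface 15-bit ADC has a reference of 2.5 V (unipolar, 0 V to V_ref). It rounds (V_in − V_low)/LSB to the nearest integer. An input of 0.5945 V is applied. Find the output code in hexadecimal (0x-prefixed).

code 0x1E70 (decimal 7792)

LSB = 2.5 V / 32768 = 76.29 µV.
(V_in − V_low)/LSB = (0.5945 − 0) / 7.62939e-05 = 7792.230.
round(7792.230) = 7792.
In hexadecimal (0x-prefixed): 0x1E70.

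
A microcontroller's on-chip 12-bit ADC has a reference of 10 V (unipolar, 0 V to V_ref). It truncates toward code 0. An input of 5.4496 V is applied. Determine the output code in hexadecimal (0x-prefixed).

code 0x8B8 (decimal 2232)

LSB = 10 V / 4096 = 2.441 mV.
(5.4496 − 0) / 0.00244141 = 2232.156 LSBs.
Floor → code 2232.
In hexadecimal (0x-prefixed): 0x8B8.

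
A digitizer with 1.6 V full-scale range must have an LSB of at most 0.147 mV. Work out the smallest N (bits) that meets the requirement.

Number of steps required ≥ 1.6 V / 0.147 mV = 10884.35.
Need 2^N ≥ 10884.35; 2^13 = 8192, 2^14 = 16384.
Minimum N = 14.

14 bits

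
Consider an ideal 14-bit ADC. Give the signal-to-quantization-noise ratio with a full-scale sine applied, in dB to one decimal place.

SNR ≈ 6.02·N + 1.76 dB = 6.02·14 + 1.76 = 86.04 dB.

86.0 dB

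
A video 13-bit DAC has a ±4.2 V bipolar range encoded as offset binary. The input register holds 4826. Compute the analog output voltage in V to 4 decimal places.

LSB = 8.4 V / 2^13 = 1.025 mV.
V_out = (−4.2) + 4826 × 0.00102539 V = 0.748535 V.

0.7485 V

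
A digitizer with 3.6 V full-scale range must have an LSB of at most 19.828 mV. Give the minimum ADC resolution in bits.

8 bits

Number of steps required ≥ 3.6 V / 19.828 mV = 181.56.
Need 2^N ≥ 181.56; 2^7 = 128, 2^8 = 256.
Minimum N = 8.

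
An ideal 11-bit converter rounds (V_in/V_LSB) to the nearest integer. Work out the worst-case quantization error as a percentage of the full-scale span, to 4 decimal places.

Rounding → worst-case error = ½ LSB = V_FS/2^12, so 100/4096 = 0.0244141 % of full scale.

0.0244 %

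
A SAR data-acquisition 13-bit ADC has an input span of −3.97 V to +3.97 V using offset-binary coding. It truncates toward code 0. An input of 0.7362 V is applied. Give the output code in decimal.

Full-scale span = 7.94 V; LSB = 7.94/2^13 = 0.969 mV.
Input sits at 4855.566 steps above V_low.
Floor → code 4855.

code 4855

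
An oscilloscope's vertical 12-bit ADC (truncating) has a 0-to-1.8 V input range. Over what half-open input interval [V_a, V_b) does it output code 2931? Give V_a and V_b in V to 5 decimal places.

LSB = 1.8/2^12 = 439.45 µV.
V_a = V_low + 2931·LSB = 1.28804 V; V_b = V_low + 2932·LSB = 1.28848 V.

[1.28804 V, 1.28848 V)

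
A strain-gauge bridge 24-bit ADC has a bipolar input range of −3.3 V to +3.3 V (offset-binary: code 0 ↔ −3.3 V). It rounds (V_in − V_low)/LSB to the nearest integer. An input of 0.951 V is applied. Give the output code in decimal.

code 10806052

Full-scale span = 6.6 V; LSB = 6.6/2^24 = 0.39 µV.
(0.951 − (−3.3)) / 3.93391e-07 = 10806052.305 LSBs.
So the output code is 10806052.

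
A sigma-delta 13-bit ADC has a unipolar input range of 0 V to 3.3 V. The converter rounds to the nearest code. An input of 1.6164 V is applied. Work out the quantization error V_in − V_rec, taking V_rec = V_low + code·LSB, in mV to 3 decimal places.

Step size: 3.3 V ÷ 2^13 = 402.83 µV.
(1.6164 − 0)/0.000402832 = 4012.5905; round gives code 4013.
V_rec = 0 + 4013·0.000402832 = 1.6165649 V.
V_in − V_rec = -0.000164941 V = -0.165 mV.

-0.165 mV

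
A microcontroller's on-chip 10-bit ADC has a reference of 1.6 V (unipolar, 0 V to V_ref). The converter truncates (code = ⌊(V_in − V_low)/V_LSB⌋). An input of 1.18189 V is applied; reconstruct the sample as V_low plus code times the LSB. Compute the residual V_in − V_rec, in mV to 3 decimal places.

LSB = 1.6/2^10 = 1.562 mV.
(1.18189 − 0)/0.0015625 = 756.4096; ⌊·⌋ gives code 756.
Reconstructed: 1.18125 V.
Error = 1.18189 − 1.18125 = 0.00064 V = 0.640 mV.

0.640 mV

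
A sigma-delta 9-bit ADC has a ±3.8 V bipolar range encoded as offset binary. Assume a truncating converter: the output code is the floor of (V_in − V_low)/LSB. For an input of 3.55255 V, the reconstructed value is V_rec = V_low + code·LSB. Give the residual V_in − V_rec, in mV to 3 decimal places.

Step size: 7.6 V ÷ 2^9 = 14.844 mV.
(3.55255 − (−3.8))/0.0148437 = 495.3297; ⌊·⌋ gives code 495.
Code 495 maps back to (−3.8) + 495×0.0148437 V = 3.5476563 V.
Difference: 0.00489375 V → 4.894 mV.

4.894 mV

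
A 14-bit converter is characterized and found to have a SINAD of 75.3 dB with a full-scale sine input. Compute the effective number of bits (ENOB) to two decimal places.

ENOB = (SINAD − 1.76) / 6.02 = (75.3 − 1.76)/6.02 = 12.216.

12.22 bits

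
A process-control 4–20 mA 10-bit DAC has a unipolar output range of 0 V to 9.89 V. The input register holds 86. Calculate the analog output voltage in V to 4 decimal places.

0.8306 V

LSB = 9.89 V / 2^10 = 9.658 mV.
V_out = 0 + 86 × 0.0096582 V = 0.830605 V.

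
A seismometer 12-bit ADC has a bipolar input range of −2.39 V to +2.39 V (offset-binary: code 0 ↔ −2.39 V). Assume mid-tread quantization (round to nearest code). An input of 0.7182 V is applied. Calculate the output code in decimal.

code 2663

LSB = 4.78 V / 4096 = 1.167 mV.
(0.7182 − (−2.39)) / 0.00116699 = 2663.428 LSBs.
So the output code is 2663.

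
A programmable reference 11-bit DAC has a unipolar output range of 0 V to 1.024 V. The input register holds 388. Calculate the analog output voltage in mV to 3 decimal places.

194.000 mV

LSB = 1.024 V / 2^11 = 0.500 mV.
V_out = 0 + 388 × 0.0005 V = 0.194 V.
= 194.000 mV.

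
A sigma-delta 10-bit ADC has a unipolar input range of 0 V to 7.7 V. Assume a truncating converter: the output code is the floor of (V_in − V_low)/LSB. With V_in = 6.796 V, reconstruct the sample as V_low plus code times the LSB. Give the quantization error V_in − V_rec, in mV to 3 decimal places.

One LSB is 7.7 V / 1024 = 7.520 mV.
(6.796 − 0)/0.00751953 = 903.7797; ⌊·⌋ gives code 903.
Code 903 maps back to 0 + 903×0.00751953 V = 6.7901367 V.
Difference: 0.00586328 V → 5.863 mV.

5.863 mV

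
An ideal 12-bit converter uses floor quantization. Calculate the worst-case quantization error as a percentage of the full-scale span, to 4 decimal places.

Truncating → worst-case error = 1 LSB = V_FS/2^12, so 100/4096 = 0.0244141 % of full scale.

0.0244 %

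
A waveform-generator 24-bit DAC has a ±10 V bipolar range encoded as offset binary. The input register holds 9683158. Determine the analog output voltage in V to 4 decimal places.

1.5432 V

LSB = 20 V / 2^24 = 1.19 µV.
V_out = (−10) + 9683158 × 1.19209e-06 V = 1.54322 V.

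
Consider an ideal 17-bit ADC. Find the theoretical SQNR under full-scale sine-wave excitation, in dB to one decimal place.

104.1 dB

SNR ≈ 6.02·N + 1.76 dB = 6.02·17 + 1.76 = 104.10 dB.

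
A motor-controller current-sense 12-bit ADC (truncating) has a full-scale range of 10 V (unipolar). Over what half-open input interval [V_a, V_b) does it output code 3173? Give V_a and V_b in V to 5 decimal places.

[7.74658 V, 7.74902 V)

LSB = 10/2^12 = 2.441 mV.
V_a = V_low + 3173·LSB = 7.74658 V; V_b = V_low + 3174·LSB = 7.74902 V.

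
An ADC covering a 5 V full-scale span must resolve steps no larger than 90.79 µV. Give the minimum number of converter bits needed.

16 bits

Number of steps required ≥ 5 V / 90.79 µV = 55072.14.
Need 2^N ≥ 55072.14; 2^15 = 32768, 2^16 = 65536.
Minimum N = 16.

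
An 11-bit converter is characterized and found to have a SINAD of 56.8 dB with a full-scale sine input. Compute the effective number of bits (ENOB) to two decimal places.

9.14 bits

ENOB = (SINAD − 1.76) / 6.02 = (56.8 − 1.76)/6.02 = 9.143.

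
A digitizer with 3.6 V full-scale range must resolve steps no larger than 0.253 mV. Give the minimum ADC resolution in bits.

14 bits

Number of steps required ≥ 3.6 V / 0.253 mV = 14229.25.
Need 2^N ≥ 14229.25; 2^13 = 8192, 2^14 = 16384.
Minimum N = 14.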